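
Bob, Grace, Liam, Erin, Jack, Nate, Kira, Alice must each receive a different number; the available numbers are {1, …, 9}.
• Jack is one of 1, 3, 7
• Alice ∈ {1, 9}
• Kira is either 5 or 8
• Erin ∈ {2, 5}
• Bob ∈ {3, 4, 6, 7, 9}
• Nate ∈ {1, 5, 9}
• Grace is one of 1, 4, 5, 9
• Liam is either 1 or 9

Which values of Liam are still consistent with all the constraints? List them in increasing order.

1, 9

The 2 variables Liam and Alice are confined to {1, 9}, which locks those values in; drop them from Bob, Grace, Jack, Nate.
That leaves Nate = 5. Strike 5 from Grace, Erin, Kira.
Kira's domain is down to {8}, so Kira = 8.
That leaves Grace = 4. So Bob can't be 4.
Erin has just one choice, so Erin = 2.
No further eliminations apply; Liam can still be any of 1, 9.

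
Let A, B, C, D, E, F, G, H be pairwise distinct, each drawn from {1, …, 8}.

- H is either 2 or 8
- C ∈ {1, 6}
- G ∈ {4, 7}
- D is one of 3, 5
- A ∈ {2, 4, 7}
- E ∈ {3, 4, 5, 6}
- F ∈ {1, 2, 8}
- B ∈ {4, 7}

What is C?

6

B and G between them cover only {4, 7} — a naked pair. Remove those values from A, E.
That leaves A = 2. So F, H can't be 2.
H has just one choice, so H = 8. So F can't be 8.
That leaves F = 1. Strike 1 from C.
So C = 6.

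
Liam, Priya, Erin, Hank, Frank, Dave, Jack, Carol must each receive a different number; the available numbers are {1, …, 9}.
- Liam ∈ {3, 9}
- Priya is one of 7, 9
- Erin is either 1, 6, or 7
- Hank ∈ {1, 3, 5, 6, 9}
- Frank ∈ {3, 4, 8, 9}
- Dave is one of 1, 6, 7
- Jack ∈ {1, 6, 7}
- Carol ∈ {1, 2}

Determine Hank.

5

Erin, Dave, Jack share exactly the 3 values {1, 6, 7}; by pigeonhole those values go to them, so strike 1, 6, 7 from Priya, Hank, Carol.
Priya has just one choice, so Priya = 9. Remove 9 from Liam, Hank, Frank.
Carol has just one choice, so Carol = 2.
Liam must be 3 (only option left). Remove 3 from Hank, Frank.
So Hank = 5.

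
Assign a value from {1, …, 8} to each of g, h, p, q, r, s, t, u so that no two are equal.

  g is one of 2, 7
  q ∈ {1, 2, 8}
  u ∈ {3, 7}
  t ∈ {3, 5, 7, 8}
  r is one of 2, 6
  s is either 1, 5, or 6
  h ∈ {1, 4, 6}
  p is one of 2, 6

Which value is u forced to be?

Among the 8 variables, 4 fits only h (and all 8 values in {1, 2, 3, 4, 5, 6, 7, 8} must be used), so h = 4.
The 2 variables p and r are confined to {2, 6}, which locks those values in; drop them from g, q, s.
g has just one choice, so g = 7. Strike 7 from t, u.
So u = 3.

3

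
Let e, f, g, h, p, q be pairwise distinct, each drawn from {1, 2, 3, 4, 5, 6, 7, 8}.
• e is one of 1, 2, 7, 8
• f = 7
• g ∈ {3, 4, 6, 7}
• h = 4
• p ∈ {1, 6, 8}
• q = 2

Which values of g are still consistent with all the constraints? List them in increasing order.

3, 6

f's domain is down to {7}, so f = 7. Strike 7 from e, g.
h has just one choice, so h = 4. Strike 4 from g.
That leaves q = 2. Remove 2 from e.
No further eliminations apply; g can still be any of 3, 6.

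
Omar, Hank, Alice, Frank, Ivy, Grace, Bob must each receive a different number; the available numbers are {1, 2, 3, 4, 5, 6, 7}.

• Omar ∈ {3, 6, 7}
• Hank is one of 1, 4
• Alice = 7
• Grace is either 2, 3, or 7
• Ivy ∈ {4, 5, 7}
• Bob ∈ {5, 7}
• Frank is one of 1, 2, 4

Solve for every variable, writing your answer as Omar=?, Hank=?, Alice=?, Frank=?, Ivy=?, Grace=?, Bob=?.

Omar=6, Hank=1, Alice=7, Frank=2, Ivy=4, Grace=3, Bob=5

Alice's domain is down to {7}, so Alice = 7. Strike 7 from Omar, Ivy, Grace, Bob.
That leaves Bob = 5. Remove 5 from Ivy.
Ivy's domain is down to {4}, so Ivy = 4. Strike 4 from Hank, Frank.
Hank has just one choice, so Hank = 1. So Frank can't be 1.
Frank must be 2 (only option left). Remove 2 from Grace.
Grace has just one choice, so Grace = 3. Eliminate 3 elsewhere: Omar.
Omar has just one choice, so Omar = 6.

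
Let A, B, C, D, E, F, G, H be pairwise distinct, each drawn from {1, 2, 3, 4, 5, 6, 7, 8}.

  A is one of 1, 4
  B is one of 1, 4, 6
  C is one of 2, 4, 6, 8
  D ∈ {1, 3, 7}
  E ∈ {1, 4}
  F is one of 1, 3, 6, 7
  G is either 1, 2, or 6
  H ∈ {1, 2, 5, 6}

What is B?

6

Among the 8 variables, 5 fits only H (and all 8 values in {1, 2, 3, 4, 5, 6, 7, 8} must be used), so H = 5.
Among the 7 still-open variables, 8 fits only C (and all 7 values in {1, 2, 3, 4, 6, 7, 8} must be used), so C = 8.
The 6 still-open variables together cover exactly {1, 2, 3, 4, 6, 7} — 6 values for 6 variables — and 2 appears only in G's list, so G = 2.
A and E share exactly the 2 values {1, 4}; by pigeonhole those values go to them, so strike 1, 4 from B, D, F.
So B = 6.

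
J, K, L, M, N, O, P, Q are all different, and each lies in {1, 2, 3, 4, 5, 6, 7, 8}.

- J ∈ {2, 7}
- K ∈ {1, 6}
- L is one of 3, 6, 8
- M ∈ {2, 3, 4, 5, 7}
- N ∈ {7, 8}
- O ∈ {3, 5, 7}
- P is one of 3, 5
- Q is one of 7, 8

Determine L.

6

The 8 variables draw from only 8 values {1, 2, 3, 4, 5, 6, 7, 8}, so each is used; only K can be 1, hence K = 1.
Among the 7 still-open variables, 4 fits only M (and all 7 values in {2, 3, 4, 5, 6, 7, 8} must be used), so M = 4.
Among the 6 still-open variables, 2 fits only J (and all 6 values in {2, 3, 5, 6, 7, 8} must be used), so J = 2.
The 5 still-open variables together cover exactly {3, 5, 6, 7, 8} — 5 values for 5 variables — and 6 appears only in L's list, so L = 6.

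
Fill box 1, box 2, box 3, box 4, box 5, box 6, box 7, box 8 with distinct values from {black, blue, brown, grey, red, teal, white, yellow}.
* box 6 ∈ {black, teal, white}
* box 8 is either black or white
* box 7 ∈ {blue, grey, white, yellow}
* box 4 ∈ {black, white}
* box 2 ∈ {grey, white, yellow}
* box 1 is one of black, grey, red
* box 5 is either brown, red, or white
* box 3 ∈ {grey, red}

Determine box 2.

yellow

The 8 variables draw from only 8 values {black, blue, brown, grey, red, teal, white, yellow}, so each is used; only box 7 can be blue, hence box 7 = blue.
The 7 still-open variables together cover exactly {black, brown, grey, red, teal, white, yellow} — 7 values for 7 variables — and brown appears only in box 5's list, so box 5 = brown.
The 6 still-open variables draw from only 6 values {black, grey, red, teal, white, yellow}, so each is used; only box 6 can be teal, hence box 6 = teal.
The 5 still-open variables draw from only 5 values {black, grey, red, white, yellow}, so each is used; only box 2 can be yellow, hence box 2 = yellow.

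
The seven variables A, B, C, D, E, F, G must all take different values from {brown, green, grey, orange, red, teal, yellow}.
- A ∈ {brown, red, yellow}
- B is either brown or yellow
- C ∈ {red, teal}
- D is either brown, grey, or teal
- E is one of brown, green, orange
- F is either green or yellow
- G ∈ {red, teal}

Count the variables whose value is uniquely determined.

3

Among the 7 variables, grey fits only D (and all 7 values in {brown, green, grey, orange, red, teal, yellow} must be used), so D = grey.
The 6 still-open variables together cover exactly {brown, green, orange, red, teal, yellow} — 6 values for 6 variables — and orange appears only in E's list, so E = orange.
The 5 still-open variables draw from only 5 values {brown, green, red, teal, yellow}, so each is used; only F can be green, hence F = green.
The 2 variables C and G are confined to {red, teal}, which locks those values in; drop them from A.
Determined: D=grey, E=orange, F=green. The other variables each still have more than one consistent value. That makes 3.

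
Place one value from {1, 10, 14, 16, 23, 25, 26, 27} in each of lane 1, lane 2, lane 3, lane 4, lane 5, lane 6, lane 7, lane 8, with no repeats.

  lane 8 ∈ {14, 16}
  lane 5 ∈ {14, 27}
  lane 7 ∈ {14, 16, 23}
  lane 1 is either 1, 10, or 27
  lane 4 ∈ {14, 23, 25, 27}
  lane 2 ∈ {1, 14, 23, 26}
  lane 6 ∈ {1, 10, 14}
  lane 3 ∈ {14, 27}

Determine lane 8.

The 8 variables draw from only 8 values {1, 10, 14, 16, 23, 25, 26, 27}, so each is used; only lane 4 can be 25, hence lane 4 = 25.
Among the 7 still-open variables, 26 fits only lane 2 (and all 7 values in {1, 10, 14, 16, 23, 26, 27} must be used), so lane 2 = 26.
Among the 6 still-open variables, 23 fits only lane 7 (and all 6 values in {1, 10, 14, 16, 23, 27} must be used), so lane 7 = 23.
The 5 still-open variables draw from only 5 values {1, 10, 14, 16, 27}, so each is used; only lane 8 can be 16, hence lane 8 = 16.

16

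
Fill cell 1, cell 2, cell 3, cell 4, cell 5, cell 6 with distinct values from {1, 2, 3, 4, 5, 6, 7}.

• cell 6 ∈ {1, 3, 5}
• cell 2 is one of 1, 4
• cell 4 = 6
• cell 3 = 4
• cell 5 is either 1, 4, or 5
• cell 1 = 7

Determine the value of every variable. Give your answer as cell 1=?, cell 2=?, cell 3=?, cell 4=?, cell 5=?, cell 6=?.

cell 1 has just one choice, so cell 1 = 7.
cell 3 has just one choice, so cell 3 = 4. So cell 2, cell 5 can't be 4.
cell 4 has just one choice, so cell 4 = 6.
cell 2 must be 1 (only option left). So cell 5, cell 6 can't be 1.
That leaves cell 5 = 5. Strike 5 from cell 6.
cell 6's domain is down to {3}, so cell 6 = 3.

cell 1=7, cell 2=1, cell 3=4, cell 4=6, cell 5=5, cell 6=3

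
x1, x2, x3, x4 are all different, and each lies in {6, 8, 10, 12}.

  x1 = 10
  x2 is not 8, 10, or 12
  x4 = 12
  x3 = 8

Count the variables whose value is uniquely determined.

4

x1 must be 10 (only option left).
x2 has just one choice, so x2 = 6.
x3 has just one choice, so x3 = 8.
x4 has just one choice, so x4 = 12.
Every variable is fixed: x1=10, x2=6, x3=8, x4=12. That makes 4.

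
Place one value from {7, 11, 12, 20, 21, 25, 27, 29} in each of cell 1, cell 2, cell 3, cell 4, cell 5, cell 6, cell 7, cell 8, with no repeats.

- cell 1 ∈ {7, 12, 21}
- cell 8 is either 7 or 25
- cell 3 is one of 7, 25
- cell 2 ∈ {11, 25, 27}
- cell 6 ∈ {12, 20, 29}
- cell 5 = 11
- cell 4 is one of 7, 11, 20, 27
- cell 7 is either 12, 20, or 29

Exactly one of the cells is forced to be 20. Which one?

cell 5's domain is down to {11}, so cell 5 = 11. Strike 11 from cell 2, cell 4.
The 7 still-open variables draw from only 7 values {7, 12, 20, 21, 25, 27, 29}, so each is used; only cell 1 can be 21, hence cell 1 = 21.
cell 3 and cell 8 share exactly the 2 values {7, 25}; by pigeonhole those values go to them, so strike 7, 25 from cell 2, cell 4.
cell 2's domain is down to {27}, so cell 2 = 27. So cell 4 can't be 27.
So 20 goes to cell 4.

cell 4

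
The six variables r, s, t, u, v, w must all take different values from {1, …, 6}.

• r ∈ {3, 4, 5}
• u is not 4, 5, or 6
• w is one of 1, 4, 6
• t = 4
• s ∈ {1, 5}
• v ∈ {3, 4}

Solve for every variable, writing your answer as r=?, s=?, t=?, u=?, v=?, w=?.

r=5, s=1, t=4, u=2, v=3, w=6

t has just one choice, so t = 4. Eliminate 4 elsewhere: r, v, w.
v's domain is down to {3}, so v = 3. Eliminate 3 elsewhere: r, u.
That leaves r = 5. Strike 5 from s.
s's domain is down to {1}, so s = 1. Eliminate 1 elsewhere: u, w.
u must be 2 (only option left).
That leaves w = 6.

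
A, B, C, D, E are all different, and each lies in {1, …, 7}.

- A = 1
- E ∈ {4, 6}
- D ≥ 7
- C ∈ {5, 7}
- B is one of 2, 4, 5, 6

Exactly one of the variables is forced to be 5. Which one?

C

A must be 1 (only option left).
D has just one choice, so D = 7. Eliminate 7 elsewhere: C.
So 5 goes to C.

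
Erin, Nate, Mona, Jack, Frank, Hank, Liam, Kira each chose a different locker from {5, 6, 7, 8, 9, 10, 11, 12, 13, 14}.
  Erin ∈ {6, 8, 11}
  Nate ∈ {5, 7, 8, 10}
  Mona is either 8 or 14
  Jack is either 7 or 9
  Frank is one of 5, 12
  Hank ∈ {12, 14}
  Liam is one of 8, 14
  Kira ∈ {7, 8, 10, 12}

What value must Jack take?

9

Mona and Liam between them cover only {8, 14} — a naked pair. Remove those values from Erin, Nate, Hank, Kira.
That leaves Hank = 12. Strike 12 from Frank, Kira.
That leaves Frank = 5. Eliminate 5 elsewhere: Nate.
Nate and Kira share exactly the 2 values {7, 10}; by pigeonhole those values go to them, so strike 7, 10 from Jack.
So Jack = 9.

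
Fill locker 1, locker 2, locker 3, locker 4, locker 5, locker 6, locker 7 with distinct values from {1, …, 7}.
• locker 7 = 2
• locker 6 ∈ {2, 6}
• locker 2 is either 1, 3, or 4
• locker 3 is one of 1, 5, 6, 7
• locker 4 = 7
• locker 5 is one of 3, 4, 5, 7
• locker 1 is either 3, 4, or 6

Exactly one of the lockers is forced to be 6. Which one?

locker 6

locker 4 has just one choice, so locker 4 = 7. Eliminate 7 elsewhere: locker 3, locker 5.
locker 7's domain is down to {2}, so locker 7 = 2. Remove 2 from locker 6.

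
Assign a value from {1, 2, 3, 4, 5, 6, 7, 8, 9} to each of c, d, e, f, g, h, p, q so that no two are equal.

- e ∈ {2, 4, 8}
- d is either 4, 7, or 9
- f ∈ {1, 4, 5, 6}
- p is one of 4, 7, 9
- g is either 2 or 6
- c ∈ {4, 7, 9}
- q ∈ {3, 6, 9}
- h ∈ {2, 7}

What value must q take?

c, d, p share exactly the 3 values {4, 7, 9}; by pigeonhole those values go to them, so strike 4, 7, 9 from e, f, h, q.
h's domain is down to {2}, so h = 2. Strike 2 from e, g.
e has just one choice, so e = 8.
g has just one choice, so g = 6. Eliminate 6 elsewhere: f, q.
So q = 3.

3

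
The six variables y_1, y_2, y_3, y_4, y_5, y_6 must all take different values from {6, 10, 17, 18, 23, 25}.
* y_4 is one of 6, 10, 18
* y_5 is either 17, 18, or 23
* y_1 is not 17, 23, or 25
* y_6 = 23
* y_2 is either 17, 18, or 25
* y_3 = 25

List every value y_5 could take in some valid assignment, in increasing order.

y_3 has just one choice, so y_3 = 25. Strike 25 from y_2.
y_6's domain is down to {23}, so y_6 = 23. Eliminate 23 elsewhere: y_5.
y_2 and y_5 between them cover only {17, 18} — a naked pair. Remove those values from y_1, y_4.
No further eliminations apply; y_5 can still be any of 17, 18.

17, 18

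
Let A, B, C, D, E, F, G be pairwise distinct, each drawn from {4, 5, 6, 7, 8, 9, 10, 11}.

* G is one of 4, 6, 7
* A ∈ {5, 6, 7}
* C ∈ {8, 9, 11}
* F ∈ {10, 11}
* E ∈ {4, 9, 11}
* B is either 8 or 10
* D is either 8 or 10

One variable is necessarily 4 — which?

E

B and D between them cover only {8, 10} — a naked pair. Remove those values from C, F.
F's domain is down to {11}, so F = 11. Remove 11 from C, E.
C must be 9 (only option left). Remove 9 from E.
So 4 goes to E.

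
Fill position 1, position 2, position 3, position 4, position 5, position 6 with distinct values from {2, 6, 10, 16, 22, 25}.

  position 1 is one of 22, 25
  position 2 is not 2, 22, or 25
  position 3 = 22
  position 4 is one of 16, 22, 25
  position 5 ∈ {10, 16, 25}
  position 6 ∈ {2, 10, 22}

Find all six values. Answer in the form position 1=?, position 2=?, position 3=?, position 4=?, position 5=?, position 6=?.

position 3's domain is down to {22}, so position 3 = 22. Remove 22 from position 1, position 4, position 6.
position 1's domain is down to {25}, so position 1 = 25. Eliminate 25 elsewhere: position 4, position 5.
position 4 has just one choice, so position 4 = 16. Remove 16 from position 2, position 5.
position 5 must be 10 (only option left). Strike 10 from position 2, position 6.
position 6 has just one choice, so position 6 = 2.
position 2 has just one choice, so position 2 = 6.

position 1=25, position 2=6, position 3=22, position 4=16, position 5=10, position 6=2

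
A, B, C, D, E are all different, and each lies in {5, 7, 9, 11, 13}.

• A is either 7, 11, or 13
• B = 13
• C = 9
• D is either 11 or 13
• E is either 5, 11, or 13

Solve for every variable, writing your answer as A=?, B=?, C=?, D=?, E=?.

B's domain is down to {13}, so B = 13. So A, D, E can't be 13.
C's domain is down to {9}, so C = 9.
D's domain is down to {11}, so D = 11. Strike 11 from A, E.
E's domain is down to {5}, so E = 5.
A has just one choice, so A = 7.

A=7, B=13, C=9, D=11, E=5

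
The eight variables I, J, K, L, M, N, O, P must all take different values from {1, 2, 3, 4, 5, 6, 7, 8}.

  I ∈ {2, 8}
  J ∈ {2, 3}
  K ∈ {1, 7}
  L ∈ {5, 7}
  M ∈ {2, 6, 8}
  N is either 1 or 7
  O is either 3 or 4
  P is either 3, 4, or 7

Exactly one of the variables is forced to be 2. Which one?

Among the 8 variables, 5 fits only L (and all 8 values in {1, 2, 3, 4, 5, 6, 7, 8} must be used), so L = 5.
Among the 7 still-open variables, 6 fits only M (and all 7 values in {1, 2, 3, 4, 6, 7, 8} must be used), so M = 6.
The 6 still-open variables together cover exactly {1, 2, 3, 4, 7, 8} — 6 values for 6 variables — and 8 appears only in I's list, so I = 8.
The 5 still-open variables together cover exactly {1, 2, 3, 4, 7} — 5 values for 5 variables — and 2 appears only in J's list, so J = 2.

J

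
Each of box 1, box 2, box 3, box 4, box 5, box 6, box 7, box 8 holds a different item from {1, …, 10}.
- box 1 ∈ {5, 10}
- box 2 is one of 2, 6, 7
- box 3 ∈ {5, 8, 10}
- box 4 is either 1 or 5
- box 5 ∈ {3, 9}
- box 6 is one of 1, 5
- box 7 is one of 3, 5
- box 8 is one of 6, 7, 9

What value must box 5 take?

9

box 4 and box 6 between them cover only {1, 5} — a naked pair. Remove those values from box 1, box 3, box 7.
box 1's domain is down to {10}, so box 1 = 10. So box 3 can't be 10.
box 3 has just one choice, so box 3 = 8.
box 7's domain is down to {3}, so box 7 = 3. So box 5 can't be 3.
So box 5 = 9.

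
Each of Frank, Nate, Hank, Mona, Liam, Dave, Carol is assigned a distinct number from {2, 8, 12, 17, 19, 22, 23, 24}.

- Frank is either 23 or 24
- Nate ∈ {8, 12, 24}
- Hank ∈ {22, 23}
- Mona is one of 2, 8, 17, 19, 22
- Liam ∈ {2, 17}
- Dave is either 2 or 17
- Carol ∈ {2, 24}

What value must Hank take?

22

Liam and Dave between them cover only {2, 17} — a naked pair. Remove those values from Mona, Carol.
Carol's domain is down to {24}, so Carol = 24. Strike 24 from Frank, Nate.
That leaves Frank = 23. Eliminate 23 elsewhere: Hank.
So Hank = 22.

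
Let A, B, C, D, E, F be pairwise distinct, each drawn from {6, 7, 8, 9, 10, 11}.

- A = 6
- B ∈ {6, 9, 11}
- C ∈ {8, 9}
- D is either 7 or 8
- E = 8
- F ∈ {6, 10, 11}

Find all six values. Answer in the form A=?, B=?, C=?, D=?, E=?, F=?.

A=6, B=11, C=9, D=7, E=8, F=10

A has just one choice, so A = 6. Strike 6 from B, F.
E must be 8 (only option left). Strike 8 from C, D.
C's domain is down to {9}, so C = 9. Remove 9 from B.
That leaves D = 7.
B's domain is down to {11}, so B = 11. Eliminate 11 elsewhere: F.
That leaves F = 10.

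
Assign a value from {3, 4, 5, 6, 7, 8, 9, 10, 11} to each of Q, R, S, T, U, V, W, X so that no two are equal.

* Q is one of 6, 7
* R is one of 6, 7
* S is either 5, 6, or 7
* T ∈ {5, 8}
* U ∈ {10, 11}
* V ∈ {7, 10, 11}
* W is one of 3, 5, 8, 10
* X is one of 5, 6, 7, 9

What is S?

5

The 8 variables together cover exactly {3, 5, 6, 7, 8, 9, 10, 11} — 8 values for 8 variables — and 3 appears only in W's list, so W = 3.
Among the 7 still-open variables, 8 fits only T (and all 7 values in {5, 6, 7, 8, 9, 10, 11} must be used), so T = 8.
The 6 still-open variables draw from only 6 values {5, 6, 7, 9, 10, 11}, so each is used; only X can be 9, hence X = 9.
The 5 still-open variables draw from only 5 values {5, 6, 7, 10, 11}, so each is used; only S can be 5, hence S = 5.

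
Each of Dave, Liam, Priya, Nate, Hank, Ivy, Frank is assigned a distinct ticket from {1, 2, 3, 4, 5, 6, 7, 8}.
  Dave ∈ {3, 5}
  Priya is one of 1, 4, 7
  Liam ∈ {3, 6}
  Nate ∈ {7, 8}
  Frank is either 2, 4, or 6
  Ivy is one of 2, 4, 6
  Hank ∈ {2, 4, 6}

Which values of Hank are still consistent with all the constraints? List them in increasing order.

The 3 variables Hank, Ivy, Frank are confined to {2, 4, 6}, which locks those values in; drop them from Liam, Priya.
Liam must be 3 (only option left). Eliminate 3 elsewhere: Dave.
Dave's domain is down to {5}, so Dave = 5.
No further eliminations apply; Hank can still be any of 2, 4, 6.

2, 4, 6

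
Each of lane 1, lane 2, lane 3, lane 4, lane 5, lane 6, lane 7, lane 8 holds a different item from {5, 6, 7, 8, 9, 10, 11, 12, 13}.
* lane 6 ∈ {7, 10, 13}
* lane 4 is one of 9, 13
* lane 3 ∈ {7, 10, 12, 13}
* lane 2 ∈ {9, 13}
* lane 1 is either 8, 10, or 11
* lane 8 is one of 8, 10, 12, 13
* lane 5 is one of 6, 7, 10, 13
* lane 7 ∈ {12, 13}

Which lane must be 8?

The 8 variables draw from only 8 values {6, 7, 8, 9, 10, 11, 12, 13}, so each is used; only lane 5 can be 6, hence lane 5 = 6.
The 7 still-open variables draw from only 7 values {7, 8, 9, 10, 11, 12, 13}, so each is used; only lane 1 can be 11, hence lane 1 = 11.
The 6 still-open variables draw from only 6 values {7, 8, 9, 10, 12, 13}, so each is used; only lane 8 can be 8, hence lane 8 = 8.

lane 8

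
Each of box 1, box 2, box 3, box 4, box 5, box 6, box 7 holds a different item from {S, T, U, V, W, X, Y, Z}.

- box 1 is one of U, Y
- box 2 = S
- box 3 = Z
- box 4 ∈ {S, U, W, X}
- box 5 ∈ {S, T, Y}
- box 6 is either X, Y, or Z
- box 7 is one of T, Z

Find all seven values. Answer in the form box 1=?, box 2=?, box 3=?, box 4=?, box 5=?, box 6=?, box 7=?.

box 2 must be S (only option left). Strike S from box 4, box 5.
box 3 has just one choice, so box 3 = Z. Strike Z from box 6, box 7.
box 7 must be T (only option left). Eliminate T elsewhere: box 5.
That leaves box 5 = Y. Remove Y from box 1, box 6.
That leaves box 6 = X. Strike X from box 4.
box 1 has just one choice, so box 1 = U. So box 4 can't be U.
box 4 has just one choice, so box 4 = W.

box 1=U, box 2=S, box 3=Z, box 4=W, box 5=Y, box 6=X, box 7=T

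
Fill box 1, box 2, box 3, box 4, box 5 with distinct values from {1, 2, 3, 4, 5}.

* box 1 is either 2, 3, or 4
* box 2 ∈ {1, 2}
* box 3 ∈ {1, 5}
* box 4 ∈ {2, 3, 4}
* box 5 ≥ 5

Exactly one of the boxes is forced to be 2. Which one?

box 5 must be 5 (only option left). Remove 5 from box 3.
box 3's domain is down to {1}, so box 3 = 1. Eliminate 1 elsewhere: box 2.

box 2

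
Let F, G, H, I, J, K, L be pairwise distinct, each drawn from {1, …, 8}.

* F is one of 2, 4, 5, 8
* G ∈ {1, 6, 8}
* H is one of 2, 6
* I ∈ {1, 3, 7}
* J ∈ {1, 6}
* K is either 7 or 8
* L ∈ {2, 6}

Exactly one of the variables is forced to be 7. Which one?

H and L between them cover only {2, 6} — a naked pair. Remove those values from F, G, J.
J has just one choice, so J = 1. Strike 1 from G, I.
That leaves G = 8. So F, K can't be 8.
So 7 goes to K.

K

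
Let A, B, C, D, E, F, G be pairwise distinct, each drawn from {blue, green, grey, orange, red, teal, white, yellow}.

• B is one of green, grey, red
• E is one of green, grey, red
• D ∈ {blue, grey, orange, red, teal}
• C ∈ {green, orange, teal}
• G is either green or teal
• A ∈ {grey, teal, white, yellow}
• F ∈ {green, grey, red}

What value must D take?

blue

B, E, F between them cover only {green, grey, red} — a naked triple. Remove those values from A, C, D, G.
G must be teal (only option left). Eliminate teal elsewhere: A, C, D.
C's domain is down to {orange}, so C = orange. So D can't be orange.
So D = blue.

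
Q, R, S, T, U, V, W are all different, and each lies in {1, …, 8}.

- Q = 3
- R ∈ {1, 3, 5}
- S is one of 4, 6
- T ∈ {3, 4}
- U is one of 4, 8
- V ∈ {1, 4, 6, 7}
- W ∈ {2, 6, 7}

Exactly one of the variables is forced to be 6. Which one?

S

Q must be 3 (only option left). Remove 3 from R, T.
That leaves T = 4. So S, U, V can't be 4.
So 6 goes to S.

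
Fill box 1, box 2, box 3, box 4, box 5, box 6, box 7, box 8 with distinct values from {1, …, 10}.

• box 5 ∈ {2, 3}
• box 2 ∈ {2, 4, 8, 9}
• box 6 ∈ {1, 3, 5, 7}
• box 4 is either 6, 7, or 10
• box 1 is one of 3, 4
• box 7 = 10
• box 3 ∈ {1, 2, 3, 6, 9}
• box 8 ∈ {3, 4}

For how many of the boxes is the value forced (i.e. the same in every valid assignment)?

2

box 7 must be 10 (only option left). So box 4 can't be 10.
box 1 and box 8 between them cover only {3, 4} — a naked pair. Remove those values from box 2, box 3, box 5, box 6.
box 5 has just one choice, so box 5 = 2. Strike 2 from box 2, box 3.
Determined: box 5=2, box 7=10. The other boxes each still have more than one consistent value. That makes 2.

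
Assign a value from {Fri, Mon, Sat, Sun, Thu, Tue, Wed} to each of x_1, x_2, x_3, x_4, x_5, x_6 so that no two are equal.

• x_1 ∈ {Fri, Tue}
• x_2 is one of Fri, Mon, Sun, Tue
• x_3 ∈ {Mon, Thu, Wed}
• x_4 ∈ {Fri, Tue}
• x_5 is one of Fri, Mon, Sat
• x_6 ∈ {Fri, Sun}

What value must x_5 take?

x_1 and x_4 between them cover only {Fri, Tue} — a naked pair. Remove those values from x_2, x_5, x_6.
x_6 must be Sun (only option left). Remove Sun from x_2.
x_2's domain is down to {Mon}, so x_2 = Mon. Eliminate Mon elsewhere: x_3, x_5.
So x_5 = Sat.

Sat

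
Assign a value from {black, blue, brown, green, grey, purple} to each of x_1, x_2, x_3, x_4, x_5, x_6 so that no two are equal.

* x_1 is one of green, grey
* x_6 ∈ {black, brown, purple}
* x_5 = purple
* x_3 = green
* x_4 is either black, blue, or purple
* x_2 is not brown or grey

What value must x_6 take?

brown

x_3 has just one choice, so x_3 = green. Strike green from x_1, x_2.
x_5 must be purple (only option left). So x_2, x_4, x_6 can't be purple.
x_1's domain is down to {grey}, so x_1 = grey.
The 3 still-open variables draw from only 3 values {black, blue, brown}, so each is used; only x_6 can be brown, hence x_6 = brown.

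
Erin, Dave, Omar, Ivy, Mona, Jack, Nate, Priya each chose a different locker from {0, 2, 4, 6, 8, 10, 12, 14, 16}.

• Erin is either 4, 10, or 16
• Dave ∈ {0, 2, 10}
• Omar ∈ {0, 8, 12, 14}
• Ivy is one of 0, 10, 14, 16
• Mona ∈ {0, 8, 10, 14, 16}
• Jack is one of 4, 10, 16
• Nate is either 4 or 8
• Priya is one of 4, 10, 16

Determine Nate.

8

The 8 variables draw from only 8 values {0, 2, 4, 8, 10, 12, 14, 16}, so each is used; only Dave can be 2, hence Dave = 2.
The 7 still-open variables draw from only 7 values {0, 4, 8, 10, 12, 14, 16}, so each is used; only Omar can be 12, hence Omar = 12.
Erin, Jack, Priya between them cover only {4, 10, 16} — a naked triple. Remove those values from Ivy, Mona, Nate.
So Nate = 8.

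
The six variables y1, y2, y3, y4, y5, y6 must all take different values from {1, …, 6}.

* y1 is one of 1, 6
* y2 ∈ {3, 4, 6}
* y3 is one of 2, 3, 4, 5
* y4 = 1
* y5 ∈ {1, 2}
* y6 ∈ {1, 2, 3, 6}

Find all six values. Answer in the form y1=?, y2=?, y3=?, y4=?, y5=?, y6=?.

y1=6, y2=4, y3=5, y4=1, y5=2, y6=3

y4 must be 1 (only option left). Strike 1 from y1, y5, y6.
y5's domain is down to {2}, so y5 = 2. Strike 2 from y3, y6.
That leaves y1 = 6. So y2, y6 can't be 6.
y6 has just one choice, so y6 = 3. Remove 3 from y2, y3.
y2's domain is down to {4}, so y2 = 4. So y3 can't be 4.
y3 must be 5 (only option left).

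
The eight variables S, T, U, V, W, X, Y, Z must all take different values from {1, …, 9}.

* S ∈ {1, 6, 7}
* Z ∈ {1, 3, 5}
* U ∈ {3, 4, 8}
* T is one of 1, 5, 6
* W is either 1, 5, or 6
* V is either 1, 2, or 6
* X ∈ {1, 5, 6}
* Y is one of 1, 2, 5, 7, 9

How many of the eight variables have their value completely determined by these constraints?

4

T, W, X between them cover only {1, 5, 6} — a naked triple. Remove those values from S, V, Y, Z.
S's domain is down to {7}, so S = 7. Strike 7 from Y.
V's domain is down to {2}, so V = 2. Eliminate 2 elsewhere: Y.
Y has just one choice, so Y = 9.
Z's domain is down to {3}, so Z = 3. Strike 3 from U.
Determined: S=7, V=2, Y=9, Z=3. The other variables each still have more than one consistent value. That makes 4.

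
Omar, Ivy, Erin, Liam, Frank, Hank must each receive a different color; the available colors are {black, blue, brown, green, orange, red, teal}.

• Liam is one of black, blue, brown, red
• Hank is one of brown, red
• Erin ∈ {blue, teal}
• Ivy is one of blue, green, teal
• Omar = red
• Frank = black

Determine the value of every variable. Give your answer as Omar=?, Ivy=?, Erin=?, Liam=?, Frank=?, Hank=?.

Omar=red, Ivy=green, Erin=teal, Liam=blue, Frank=black, Hank=brown

Omar must be red (only option left). Remove red from Liam, Hank.
Frank must be black (only option left). So Liam can't be black.
Hank must be brown (only option left). Remove brown from Liam.
That leaves Liam = blue. So Ivy, Erin can't be blue.
That leaves Erin = teal. Strike teal from Ivy.
Ivy's domain is down to {green}, so Ivy = green.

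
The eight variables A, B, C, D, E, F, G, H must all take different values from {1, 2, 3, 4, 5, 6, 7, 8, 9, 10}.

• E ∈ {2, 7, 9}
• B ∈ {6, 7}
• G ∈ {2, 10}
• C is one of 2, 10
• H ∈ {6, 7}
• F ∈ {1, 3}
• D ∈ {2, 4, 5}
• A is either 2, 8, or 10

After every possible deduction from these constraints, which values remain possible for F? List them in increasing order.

1, 3

B and H between them cover only {6, 7} — a naked pair. Remove those values from E.
C and G between them cover only {2, 10} — a naked pair. Remove those values from A, D, E.
A's domain is down to {8}, so A = 8.
E has just one choice, so E = 9.
No further eliminations apply; F can still be any of 1, 3.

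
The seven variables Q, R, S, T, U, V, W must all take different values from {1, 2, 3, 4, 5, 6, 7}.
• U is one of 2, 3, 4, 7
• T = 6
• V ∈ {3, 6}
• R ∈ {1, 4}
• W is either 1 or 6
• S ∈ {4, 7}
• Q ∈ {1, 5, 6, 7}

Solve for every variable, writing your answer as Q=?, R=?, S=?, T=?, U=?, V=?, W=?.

T has just one choice, so T = 6. Strike 6 from Q, V, W.
That leaves V = 3. Eliminate 3 elsewhere: U.
That leaves W = 1. Remove 1 from Q, R.
That leaves R = 4. So S, U can't be 4.
S's domain is down to {7}, so S = 7. Remove 7 from Q, U.
U must be 2 (only option left).
Q's domain is down to {5}, so Q = 5.

Q=5, R=4, S=7, T=6, U=2, V=3, W=1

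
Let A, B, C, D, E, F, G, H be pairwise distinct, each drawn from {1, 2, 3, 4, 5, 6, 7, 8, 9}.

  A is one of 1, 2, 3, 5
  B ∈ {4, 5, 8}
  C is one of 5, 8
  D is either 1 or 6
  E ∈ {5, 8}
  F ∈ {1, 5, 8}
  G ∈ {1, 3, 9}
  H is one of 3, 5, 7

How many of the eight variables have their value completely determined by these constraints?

3

C and E share exactly the 2 values {5, 8}; by pigeonhole those values go to them, so strike 5, 8 from A, B, F, H.
That leaves B = 4.
F's domain is down to {1}, so F = 1. Eliminate 1 elsewhere: A, D, G.
D's domain is down to {6}, so D = 6.
Determined: B=4, D=6, F=1. The other variables each still have more than one consistent value. That makes 3.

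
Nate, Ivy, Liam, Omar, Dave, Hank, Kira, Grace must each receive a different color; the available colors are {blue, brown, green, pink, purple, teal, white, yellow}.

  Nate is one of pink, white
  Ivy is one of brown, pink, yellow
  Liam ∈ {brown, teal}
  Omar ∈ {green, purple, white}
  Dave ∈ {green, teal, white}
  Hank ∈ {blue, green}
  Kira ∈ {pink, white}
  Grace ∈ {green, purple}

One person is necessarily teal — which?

Dave

Among the 8 variables, blue fits only Hank (and all 8 values in {blue, brown, green, pink, purple, teal, white, yellow} must be used), so Hank = blue.
The 7 still-open variables draw from only 7 values {brown, green, pink, purple, teal, white, yellow}, so each is used; only Ivy can be yellow, hence Ivy = yellow.
The 6 still-open variables together cover exactly {brown, green, pink, purple, teal, white} — 6 values for 6 variables — and brown appears only in Liam's list, so Liam = brown.
The 5 still-open variables draw from only 5 values {green, pink, purple, teal, white}, so each is used; only Dave can be teal, hence Dave = teal.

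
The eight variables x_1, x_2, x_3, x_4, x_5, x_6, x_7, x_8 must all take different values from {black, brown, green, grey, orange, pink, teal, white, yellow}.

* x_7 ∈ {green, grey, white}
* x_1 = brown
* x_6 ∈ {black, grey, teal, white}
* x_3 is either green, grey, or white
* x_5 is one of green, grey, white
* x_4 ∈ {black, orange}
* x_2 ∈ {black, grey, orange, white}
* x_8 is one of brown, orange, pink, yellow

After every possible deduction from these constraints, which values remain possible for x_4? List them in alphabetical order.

x_1 has just one choice, so x_1 = brown. So x_8 can't be brown.
x_3, x_5, x_7 between them cover only {green, grey, white} — a naked triple. Remove those values from x_2, x_6.
x_2 and x_4 between them cover only {black, orange} — a naked pair. Remove those values from x_6, x_8.
x_6 must be teal (only option left).
No further eliminations apply; x_4 can still be any of black, orange.

black, orange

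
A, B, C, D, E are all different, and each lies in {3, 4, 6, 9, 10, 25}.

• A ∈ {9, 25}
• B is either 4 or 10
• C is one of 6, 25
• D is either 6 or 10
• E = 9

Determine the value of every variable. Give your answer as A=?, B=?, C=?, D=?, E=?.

E's domain is down to {9}, so E = 9. Eliminate 9 elsewhere: A.
A has just one choice, so A = 25. Eliminate 25 elsewhere: C.
C must be 6 (only option left). Strike 6 from D.
D must be 10 (only option left). Remove 10 from B.
B must be 4 (only option left).

A=25, B=4, C=6, D=10, E=9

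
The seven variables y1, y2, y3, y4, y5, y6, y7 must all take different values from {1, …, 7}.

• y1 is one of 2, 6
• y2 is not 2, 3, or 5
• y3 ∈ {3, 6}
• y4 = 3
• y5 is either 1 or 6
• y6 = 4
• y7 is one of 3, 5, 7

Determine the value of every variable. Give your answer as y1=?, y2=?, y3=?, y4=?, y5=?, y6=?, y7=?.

y1=2, y2=7, y3=6, y4=3, y5=1, y6=4, y7=5

y4 has just one choice, so y4 = 3. Strike 3 from y3, y7.
That leaves y6 = 4. Eliminate 4 elsewhere: y2.
y3 has just one choice, so y3 = 6. Remove 6 from y1, y2, y5.
y5 must be 1 (only option left). Remove 1 from y2.
y1 has just one choice, so y1 = 2.
y2 must be 7 (only option left). Eliminate 7 elsewhere: y7.
y7's domain is down to {5}, so y7 = 5.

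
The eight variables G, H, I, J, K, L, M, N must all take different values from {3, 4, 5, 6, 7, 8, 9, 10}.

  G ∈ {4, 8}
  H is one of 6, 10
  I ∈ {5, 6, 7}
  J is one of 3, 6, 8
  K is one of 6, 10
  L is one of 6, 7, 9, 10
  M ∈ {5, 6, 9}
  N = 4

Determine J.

N has just one choice, so N = 4. Eliminate 4 elsewhere: G.
G must be 8 (only option left). Remove 8 from J.
The 6 still-open variables together cover exactly {3, 5, 6, 7, 9, 10} — 6 values for 6 variables — and 3 appears only in J's list, so J = 3.

3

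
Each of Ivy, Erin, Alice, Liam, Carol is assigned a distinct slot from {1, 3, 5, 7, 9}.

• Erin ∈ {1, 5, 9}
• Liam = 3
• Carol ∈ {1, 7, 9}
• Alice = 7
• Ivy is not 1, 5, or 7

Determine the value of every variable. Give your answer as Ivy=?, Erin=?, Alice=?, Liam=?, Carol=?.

Ivy=9, Erin=5, Alice=7, Liam=3, Carol=1

Alice's domain is down to {7}, so Alice = 7. Remove 7 from Carol.
Liam must be 3 (only option left). Strike 3 from Ivy.
That leaves Ivy = 9. Remove 9 from Erin, Carol.
That leaves Carol = 1. Strike 1 from Erin.
That leaves Erin = 5.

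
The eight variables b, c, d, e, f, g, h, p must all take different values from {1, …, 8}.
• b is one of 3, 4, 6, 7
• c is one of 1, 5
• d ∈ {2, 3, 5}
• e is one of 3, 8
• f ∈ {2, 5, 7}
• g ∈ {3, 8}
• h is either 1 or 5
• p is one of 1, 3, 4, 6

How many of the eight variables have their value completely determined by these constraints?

c and h between them cover only {1, 5} — a naked pair. Remove those values from d, f, p.
e and g share exactly the 2 values {3, 8}; by pigeonhole those values go to them, so strike 3, 8 from b, d, p.
d has just one choice, so d = 2. Remove 2 from f.
That leaves f = 7. Eliminate 7 elsewhere: b.
Determined: d=2, f=7. The other variables each still have more than one consistent value. That makes 2.

2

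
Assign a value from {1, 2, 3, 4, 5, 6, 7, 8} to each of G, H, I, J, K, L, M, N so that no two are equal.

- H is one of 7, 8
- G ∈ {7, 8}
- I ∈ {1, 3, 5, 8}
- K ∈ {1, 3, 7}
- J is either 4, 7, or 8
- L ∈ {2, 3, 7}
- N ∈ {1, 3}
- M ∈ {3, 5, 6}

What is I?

The 8 variables draw from only 8 values {1, 2, 3, 4, 5, 6, 7, 8}, so each is used; only L can be 2, hence L = 2.
The 7 still-open variables draw from only 7 values {1, 3, 4, 5, 6, 7, 8}, so each is used; only J can be 4, hence J = 4.
The 6 still-open variables draw from only 6 values {1, 3, 5, 6, 7, 8}, so each is used; only M can be 6, hence M = 6.
The 5 still-open variables draw from only 5 values {1, 3, 5, 7, 8}, so each is used; only I can be 5, hence I = 5.

5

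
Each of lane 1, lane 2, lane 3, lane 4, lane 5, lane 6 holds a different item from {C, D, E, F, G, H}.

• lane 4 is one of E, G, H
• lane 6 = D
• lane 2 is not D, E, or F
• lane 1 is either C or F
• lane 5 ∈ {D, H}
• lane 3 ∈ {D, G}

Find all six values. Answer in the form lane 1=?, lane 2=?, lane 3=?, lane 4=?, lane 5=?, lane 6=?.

lane 1=F, lane 2=C, lane 3=G, lane 4=E, lane 5=H, lane 6=D

lane 6 must be D (only option left). Remove D from lane 3, lane 5.
lane 3 has just one choice, so lane 3 = G. So lane 2, lane 4 can't be G.
That leaves lane 5 = H. Eliminate H elsewhere: lane 2, lane 4.
lane 2 has just one choice, so lane 2 = C. So lane 1 can't be C.
lane 4's domain is down to {E}, so lane 4 = E.
That leaves lane 1 = F.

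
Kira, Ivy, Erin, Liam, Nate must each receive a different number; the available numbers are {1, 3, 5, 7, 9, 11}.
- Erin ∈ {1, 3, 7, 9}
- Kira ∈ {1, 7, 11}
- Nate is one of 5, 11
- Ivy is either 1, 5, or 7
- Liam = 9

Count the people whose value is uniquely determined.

Liam has just one choice, so Liam = 9. So Erin can't be 9.
Determined: Liam=9. The other people each still have more than one consistent value. That makes 1.

1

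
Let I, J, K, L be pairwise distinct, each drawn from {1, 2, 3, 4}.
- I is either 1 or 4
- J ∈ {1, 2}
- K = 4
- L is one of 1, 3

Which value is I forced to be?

K must be 4 (only option left). So I can't be 4.
So I = 1.

1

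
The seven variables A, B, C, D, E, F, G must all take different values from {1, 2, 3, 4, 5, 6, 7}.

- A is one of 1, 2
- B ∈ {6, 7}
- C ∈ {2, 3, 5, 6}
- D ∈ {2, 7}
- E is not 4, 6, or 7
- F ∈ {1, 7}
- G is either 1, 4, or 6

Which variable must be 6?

Among the 7 variables, 4 fits only G (and all 7 values in {1, 2, 3, 4, 5, 6, 7} must be used), so G = 4.
A, D, F between them cover only {1, 2, 7} — a naked triple. Remove those values from B, C, E.
So 6 goes to B.

B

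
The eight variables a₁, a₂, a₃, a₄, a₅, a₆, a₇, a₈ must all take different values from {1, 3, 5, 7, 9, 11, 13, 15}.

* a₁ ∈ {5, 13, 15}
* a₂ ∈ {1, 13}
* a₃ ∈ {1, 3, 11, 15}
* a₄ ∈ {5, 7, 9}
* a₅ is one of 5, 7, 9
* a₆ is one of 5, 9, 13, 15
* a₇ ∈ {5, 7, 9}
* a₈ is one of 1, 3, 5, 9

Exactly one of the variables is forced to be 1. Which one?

The 8 variables draw from only 8 values {1, 3, 5, 7, 9, 11, 13, 15}, so each is used; only a₃ can be 11, hence a₃ = 11.
Among the 7 still-open variables, 3 fits only a₈ (and all 7 values in {1, 3, 5, 7, 9, 13, 15} must be used), so a₈ = 3.
The 6 still-open variables draw from only 6 values {1, 5, 7, 9, 13, 15}, so each is used; only a₂ can be 1, hence a₂ = 1.

a₂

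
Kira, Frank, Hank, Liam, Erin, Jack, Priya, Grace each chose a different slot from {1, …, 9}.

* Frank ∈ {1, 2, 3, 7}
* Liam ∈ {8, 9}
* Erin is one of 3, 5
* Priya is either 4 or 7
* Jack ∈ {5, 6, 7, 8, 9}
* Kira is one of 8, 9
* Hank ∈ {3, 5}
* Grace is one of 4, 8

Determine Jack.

Kira and Liam between them cover only {8, 9} — a naked pair. Remove those values from Jack, Grace.
That leaves Grace = 4. Strike 4 from Priya.
Priya must be 7 (only option left). Eliminate 7 elsewhere: Frank, Jack.
Hank and Erin between them cover only {3, 5} — a naked pair. Remove those values from Frank, Jack.
So Jack = 6.

6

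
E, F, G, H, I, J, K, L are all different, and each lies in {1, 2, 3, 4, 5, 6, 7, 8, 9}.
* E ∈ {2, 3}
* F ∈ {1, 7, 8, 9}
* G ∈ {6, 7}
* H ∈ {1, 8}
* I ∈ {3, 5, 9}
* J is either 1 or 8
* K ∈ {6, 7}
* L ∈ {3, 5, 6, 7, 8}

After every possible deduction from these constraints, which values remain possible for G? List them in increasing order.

6, 7

Among the 8 variables, 2 fits only E (and all 8 values in {1, 2, 3, 5, 6, 7, 8, 9} must be used), so E = 2.
G and K between them cover only {6, 7} — a naked pair. Remove those values from F, L.
H and J share exactly the 2 values {1, 8}; by pigeonhole those values go to them, so strike 1, 8 from F, L.
That leaves F = 9. Eliminate 9 elsewhere: I.
No further eliminations apply; G can still be any of 6, 7.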